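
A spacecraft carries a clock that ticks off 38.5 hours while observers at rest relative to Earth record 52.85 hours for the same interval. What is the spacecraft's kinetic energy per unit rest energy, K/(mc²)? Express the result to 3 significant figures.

0.373

From Δt = γΔτ: γ = 52.85/38.5 = 1.37273.
Since K = (γ−1)mc², K/(mc²) = 1.37273 − 1 = 0.373.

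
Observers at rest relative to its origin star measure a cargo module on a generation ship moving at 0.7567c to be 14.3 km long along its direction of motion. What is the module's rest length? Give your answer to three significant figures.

21.9 km

γ = 1/√(1 − β²) = 1/√(1 − 0.57259489) = 1/√0.42740511 = 1/0.653762 = 1.5296.
Proper length: L₀ = γ·L = 1.5296 × 14.3 = 21.9 km.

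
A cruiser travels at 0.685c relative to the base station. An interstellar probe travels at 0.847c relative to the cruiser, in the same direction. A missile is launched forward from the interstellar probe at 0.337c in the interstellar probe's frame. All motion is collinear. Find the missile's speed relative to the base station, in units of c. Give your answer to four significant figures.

0.9848c

First combine the missile and interstellar probe (S''→S'): u₁ = (0.337 + 0.847)/(1 + 0.337×0.847) = 1.184/1.285439 = 0.92109.
Then combine with the cruiser (S'→S): u = (0.92109 + 0.685)/(1 + 0.92109×0.685) = 1.60609/1.63094665 = 0.98476.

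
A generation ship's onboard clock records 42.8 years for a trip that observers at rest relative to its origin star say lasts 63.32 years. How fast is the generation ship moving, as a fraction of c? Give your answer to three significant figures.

0.737c

γ = Δt/Δτ = 63.32/42.8 = 1.4794.
β = √(1 − 1/γ²) = √(1 − 0.456908) = √0.543092 = 0.737.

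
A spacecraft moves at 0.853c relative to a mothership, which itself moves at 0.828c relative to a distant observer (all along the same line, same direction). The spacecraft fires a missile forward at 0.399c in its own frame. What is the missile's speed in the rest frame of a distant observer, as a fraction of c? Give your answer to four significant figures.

0.9936c

Compose velocities in two stages. Stage 1 (into S'): u₁ = (0.399+0.853)/(1+0.399×0.853) = 0.93409.
Stage 2 (into S): u = (0.93409+0.828)/(1+0.93409×0.828) = 0.99361, so the speed is 0.9936c.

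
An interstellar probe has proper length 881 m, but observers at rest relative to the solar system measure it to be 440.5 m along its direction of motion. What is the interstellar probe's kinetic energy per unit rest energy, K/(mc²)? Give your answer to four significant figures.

1.000

From L = L₀/γ: γ = 881/440.5 = 2.
Since K = (γ−1)mc², K/(mc²) = 2 − 1 = 1.000.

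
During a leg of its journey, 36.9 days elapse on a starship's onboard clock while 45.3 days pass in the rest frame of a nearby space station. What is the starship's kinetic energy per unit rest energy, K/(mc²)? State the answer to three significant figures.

The time-dilation ratio gives γ = 45.3/36.9 = 1.22764.
Since K = (γ−1)mc², K/(mc²) = 1.22764 − 1 = 0.228.

0.228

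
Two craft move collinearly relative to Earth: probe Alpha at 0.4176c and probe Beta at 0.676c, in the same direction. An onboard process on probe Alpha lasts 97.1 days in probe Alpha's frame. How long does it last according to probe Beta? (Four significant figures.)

Speed of probe Alpha in probe Beta's frame: u = (v_A − v_B)/(1 − v_A v_B/c²) = (0.4176 − 0.676)/(1 − 0.4176×0.676) = −0.2584/0.7177024 = −0.36004; |u| = 0.36004c.
γ for this relative speed: γ = 1/√(1 − 0.129629) = 1.0719.
Probe Alpha's interval is proper; time dilation gives Δt_B = γΔτ = 1.0719 × 97.1 days = 104.1 days.

104.1 days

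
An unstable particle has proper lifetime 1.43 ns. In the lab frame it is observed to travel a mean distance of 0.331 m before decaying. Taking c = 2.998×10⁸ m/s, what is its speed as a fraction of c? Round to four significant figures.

0.6111c

Let x = d/(cτ) = 0.3310 m / (2.998×10⁸ m/s × 1.430×10^-9 s) = 0.77208. Since d = βγcτ, x = βγ = β/√(1−β²).
Solving: β² = x²/(1+x²) = 0.596108/1.596108 = 0.373476, so β = 0.6111.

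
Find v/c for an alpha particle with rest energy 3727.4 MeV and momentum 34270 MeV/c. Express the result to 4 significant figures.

βγ = pc/(mc²) = 34270/3727.4 = 9.1941.
Since γ² = 1 + (βγ)² = 85.5315, γ = √85.5315 = 9.24832, and β = (βγ)/γ = 9.1941/9.24832 = 0.9941.

0.9941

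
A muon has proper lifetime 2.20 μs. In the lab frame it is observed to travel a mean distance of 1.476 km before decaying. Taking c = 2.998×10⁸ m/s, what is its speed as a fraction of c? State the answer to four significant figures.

0.9130c

Let x = d/(cτ) = 1476 m / (2.998×10⁸ m/s × 2.200×10^-6 s) = 2.2379. Since d = βγcτ, x = βγ = β/√(1−β²).
Solving: β² = x²/(1+x²) = 5.0082/6.0082 = 0.833561, so β = 0.9130.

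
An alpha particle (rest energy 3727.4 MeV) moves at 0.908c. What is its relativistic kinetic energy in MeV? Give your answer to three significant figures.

5170 MeV

γ = 1/√(1 − β²) = 1/√(1 − 0.824464) = 1/√0.175536 = 1/0.41897 = 2.3868.
Kinetic energy: K = (γ − 1)mc² = (2.3868 − 1) × 3727.4 MeV = 1.3868 × 3727.4 = 5170 MeV.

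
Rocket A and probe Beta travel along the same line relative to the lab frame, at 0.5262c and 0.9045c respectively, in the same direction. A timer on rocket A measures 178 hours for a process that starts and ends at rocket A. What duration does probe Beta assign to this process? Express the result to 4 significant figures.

Speed of rocket A in probe Beta's frame: u = (v_A − v_B)/(1 − v_A v_B/c²) = (0.5262 − 0.9045)/(1 − 0.5262×0.9045) = −0.3783/0.5240521 = −0.72187; |u| = 0.72187c.
γ for this relative speed: γ = 1/√(1 − 0.521096) = 1.445.
The clock on rocket A records proper time, so probe Beta measures Δt = γΔτ = 1.445 × 178 = 257.2 hours.

257.2 hours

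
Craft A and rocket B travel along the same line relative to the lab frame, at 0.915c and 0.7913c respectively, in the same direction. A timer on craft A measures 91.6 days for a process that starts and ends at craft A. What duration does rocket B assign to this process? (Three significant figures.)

Transform craft A's velocity into rocket B's frame: (0.915 − 0.7913)/(1 − 0.915·0.7913) = 0.1237/0.2759605, so the relative speed is 0.44825c.
At |u| = 0.44825c, γ = (1 − 0.200928)^(−1/2) = 1.1187.
The clock on craft A records proper time, so rocket B measures Δt = γΔτ = 1.1187 × 91.6 = 102 days.

102 days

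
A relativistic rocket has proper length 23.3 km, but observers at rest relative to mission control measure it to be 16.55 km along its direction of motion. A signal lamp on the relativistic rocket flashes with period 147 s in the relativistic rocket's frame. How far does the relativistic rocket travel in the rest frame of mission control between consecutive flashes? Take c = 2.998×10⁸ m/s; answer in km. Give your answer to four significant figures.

From L = L₀/γ: γ = 23.3/16.55 = 1.40785.
β = √(1 − 1/γ²) = 0.7039. Lab-frame period = γτ = 1.40785×147 s = 206.95 s. Distance = βc × γτ = 0.7039 × 2.998×10⁸ m/s × 206.95 s = 4.3672×10^10 m = 4.367×10^7 km.

4.367×10^7 km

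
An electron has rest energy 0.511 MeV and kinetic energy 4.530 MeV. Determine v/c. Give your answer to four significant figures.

K = (γ−1)mc², so γ = 1 + 4.530/0.511 = 9.865.
Then v/c = √(1 − γ⁻²) = √(1 − 0.0102756) = √0.9897244 = 0.9948.

0.9948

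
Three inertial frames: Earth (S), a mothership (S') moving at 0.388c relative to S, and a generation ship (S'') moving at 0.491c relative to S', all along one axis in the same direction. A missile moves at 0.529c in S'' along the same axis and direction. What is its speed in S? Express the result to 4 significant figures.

0.9114c

First combine the missile and generation ship (S''→S'): u₁ = (0.529 + 0.491)/(1 + 0.529×0.491) = 1.02/1.259739 = 0.80969.
Then combine with the mothership (S'→S): u = (0.80969 + 0.388)/(1 + 0.80969×0.388) = 1.19769/1.31415972 = 0.91137.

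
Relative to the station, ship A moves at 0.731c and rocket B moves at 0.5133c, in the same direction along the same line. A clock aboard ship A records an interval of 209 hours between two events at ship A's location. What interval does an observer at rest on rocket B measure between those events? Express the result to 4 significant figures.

223.0 hours

Transform ship A's velocity into rocket B's frame: (0.731 − 0.5133)/(1 − 0.731·0.5133) = 0.2177/0.6247777, so the relative speed is 0.34844c.
γ for this relative speed: γ = 1/√(1 − 0.12141) = 1.0669.
Ship A's interval is proper; time dilation gives Δt_B = γΔτ = 1.0669 × 209 hours = 223.0 hours.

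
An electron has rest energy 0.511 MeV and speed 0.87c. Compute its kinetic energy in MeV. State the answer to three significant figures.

With β = 0.87, γ = 1/√(1 − 0.87²) = 1/√0.2431 = 2.0282.
Kinetic energy: K = (γ − 1)mc² = (2.0282 − 1) × 0.511 MeV = 1.0282 × 0.511 = 0.525 MeV.

0.525 MeV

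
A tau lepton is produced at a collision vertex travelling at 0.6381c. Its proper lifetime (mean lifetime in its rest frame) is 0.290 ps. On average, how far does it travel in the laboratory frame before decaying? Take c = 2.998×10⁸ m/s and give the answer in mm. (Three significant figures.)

γ = 1/√(1 − β²) = 1/√(1 − 0.40717161) = 1/√0.59282839 = 1/0.769953 = 1.2988.
Lab-frame lifetime: Δt = γτ = 1.2988 × 0.290 ps = 0.37665 ps.
Distance: d = vΔt = 0.6381 × 2.998×10⁸ m/s × 3.7665×10^-13 s = 7.21×10^-5 m = 0.0721 mm.

0.0721 mm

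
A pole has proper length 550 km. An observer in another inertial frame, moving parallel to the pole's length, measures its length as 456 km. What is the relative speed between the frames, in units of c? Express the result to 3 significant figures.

Length contraction gives γ = L₀/L = 550/456 = 1.2061.
β = √(1 − 1/γ²) = √0.312562 = 0.559.

0.559c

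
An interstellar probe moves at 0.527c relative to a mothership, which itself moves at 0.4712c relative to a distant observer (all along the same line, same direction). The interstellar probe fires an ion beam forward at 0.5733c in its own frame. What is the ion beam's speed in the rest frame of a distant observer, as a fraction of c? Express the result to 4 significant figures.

Apply u = (u'+v)/(1+u'v) twice. Ion beam in the mothership frame: (0.5733+0.527)/(1+0.5733·0.527) = 1.1003/1.3021291 = 0.845c.
That velocity, transformed to the rest frame of a distant observer: (0.845+0.4712)/(1+0.845·0.4712) = 1.3162/1.398164 = 0.94138c.

0.9414c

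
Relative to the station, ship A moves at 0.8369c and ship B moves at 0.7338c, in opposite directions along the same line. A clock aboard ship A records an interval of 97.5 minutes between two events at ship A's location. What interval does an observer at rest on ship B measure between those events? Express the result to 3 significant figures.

423 minutes

Transform ship A's velocity into ship B's frame: (0.8369 + 0.7338)/(1 + 0.8369·0.7338) = 1.5707/1.61411722, so the relative speed is 0.9731c.
γ for this relative speed: γ = 1/√(1 − 0.946924) = 4.3406.
The clock on ship A records proper time, so ship B measures Δt = γΔτ = 4.3406 × 97.5 = 423 minutes.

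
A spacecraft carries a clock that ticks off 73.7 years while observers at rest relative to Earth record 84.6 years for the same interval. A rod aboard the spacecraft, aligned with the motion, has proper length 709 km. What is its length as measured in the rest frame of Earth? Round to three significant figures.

618 km

From Δt = γΔτ: γ = 84.6/73.7 = 1.1479.
L = L₀/γ = 709/1.1479 = 618 km.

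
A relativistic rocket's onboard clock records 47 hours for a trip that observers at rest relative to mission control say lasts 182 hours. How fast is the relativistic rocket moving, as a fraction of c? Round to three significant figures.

γ = Δt/Δτ = 182/47 = 3.8723.
β = √(1 − 1/γ²) = √(1 − 0.0666902) = √0.9333098 = 0.966.

0.966c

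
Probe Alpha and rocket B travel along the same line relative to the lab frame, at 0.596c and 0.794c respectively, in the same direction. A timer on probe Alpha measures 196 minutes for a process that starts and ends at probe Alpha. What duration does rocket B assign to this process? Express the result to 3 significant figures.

212 minutes

The velocity of probe Alpha relative to rocket B is (0.596 − 0.794)c / (1 − 0.596×0.794) = −0.37587c; relative speed 0.37587c.
γ for this relative speed: γ = 1/√(1 − 0.141278) = 1.0791.
The clock on probe Alpha records proper time, so rocket B measures Δt = γΔτ = 1.0791 × 196 = 212 minutes.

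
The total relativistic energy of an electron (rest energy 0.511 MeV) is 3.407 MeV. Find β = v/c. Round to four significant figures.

γ = E/(mc²) = 3.407/0.511 = 6.6673.
β = √(1 − 1/γ²) = √(1 − 0.0224957) = √0.9775043 = 0.9887.

0.9887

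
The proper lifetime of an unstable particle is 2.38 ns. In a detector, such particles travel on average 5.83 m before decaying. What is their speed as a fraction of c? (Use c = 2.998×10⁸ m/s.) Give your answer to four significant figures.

0.9926c

Lab distance = (lab lifetime)·v = γτ·βc, so βγ = d/(cτ) = 5.830/(2.998×10⁸ × 2.380×10^-9) = 8.1707.
With βγ = 8.1707: γ² = 1 + (βγ)² = 67.7603, and β = (βγ)/γ = 8.1707/8.23166 = 0.9926.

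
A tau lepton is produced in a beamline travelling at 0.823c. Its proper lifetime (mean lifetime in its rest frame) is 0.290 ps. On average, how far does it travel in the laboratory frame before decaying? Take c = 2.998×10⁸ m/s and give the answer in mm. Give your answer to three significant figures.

Lorentz factor: γ = (1 − 0.677329)^(−1/2) = 1.7604.
Lab-frame lifetime: Δt = γτ = 1.7604 × 0.290 ps = 0.51052 ps.
Distance: d = vΔt = 0.823 × 2.998×10⁸ m/s × 5.1052×10^-13 s = 1.26×10^-4 m = 0.126 mm.

0.126 mm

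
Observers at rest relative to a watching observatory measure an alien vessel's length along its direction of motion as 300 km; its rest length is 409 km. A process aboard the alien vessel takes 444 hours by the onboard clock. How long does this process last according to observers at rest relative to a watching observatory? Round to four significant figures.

From L = L₀/γ: γ = 409/300 = 1.36333.
Δt = γΔτ = 1.36333 × 444 = 605.3 hours.

605.3 hours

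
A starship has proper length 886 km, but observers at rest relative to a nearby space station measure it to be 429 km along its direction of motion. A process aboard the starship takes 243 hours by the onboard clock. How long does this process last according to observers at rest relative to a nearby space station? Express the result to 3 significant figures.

502 hours

γ = L₀/L = 886/429 = 2.06527.
Δt = γΔτ = 2.06527 × 243 = 502 hours.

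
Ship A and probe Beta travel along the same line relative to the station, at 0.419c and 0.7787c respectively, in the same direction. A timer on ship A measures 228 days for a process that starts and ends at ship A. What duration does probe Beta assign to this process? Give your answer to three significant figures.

Speed of ship A in probe Beta's frame: u = (v_A − v_B)/(1 − v_A v_B/c²) = (0.419 − 0.7787)/(1 − 0.419×0.7787) = −0.3597/0.6737247 = −0.5339; |u| = 0.5339c.
At |u| = 0.5339c, γ = (1 − 0.285049)^(−1/2) = 1.1827.
The clock on ship A records proper time, so probe Beta measures Δt = γΔτ = 1.1827 × 228 = 270 days.

270 days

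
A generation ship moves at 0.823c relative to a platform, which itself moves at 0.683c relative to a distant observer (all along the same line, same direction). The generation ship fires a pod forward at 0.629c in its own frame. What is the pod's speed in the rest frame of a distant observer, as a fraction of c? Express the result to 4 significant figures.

0.9917c

Apply u = (u'+v)/(1+u'v) twice. Pod in the platform frame: (0.629+0.823)/(1+0.629·0.823) = 1.452/1.517667 = 0.95673c.
That velocity, transformed to the rest frame of a distant observer: (0.95673+0.683)/(1+0.95673·0.683) = 1.63973/1.65344659 = 0.9917c.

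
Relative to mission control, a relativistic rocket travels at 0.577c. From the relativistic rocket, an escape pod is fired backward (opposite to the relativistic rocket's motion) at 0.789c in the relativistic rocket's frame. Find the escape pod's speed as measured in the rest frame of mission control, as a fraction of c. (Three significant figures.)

0.389c

Relativistic velocity addition: u = (u' + v)/(1 + u'v/c²), with u' = −0.789c and v = 0.577c.
Numerator: −0.789 + 0.577 = −0.212. Denominator: 1 + (−0.789)(0.577) = 0.544747.
u = −0.212/0.544747 = −0.38917, so the speed is 0.389c.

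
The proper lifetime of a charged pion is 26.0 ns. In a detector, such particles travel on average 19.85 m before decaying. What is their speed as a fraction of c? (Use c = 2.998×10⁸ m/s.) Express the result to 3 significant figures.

Let x = d/(cτ) = 19.85 m / (2.998×10⁸ m/s × 2.600×10^-8 s) = 2.5466. Since d = βγcτ, x = βγ = β/√(1−β²).
Solving: β² = x²/(1+x²) = 6.48517/7.48517 = 0.866402, so β = 0.931.

0.931c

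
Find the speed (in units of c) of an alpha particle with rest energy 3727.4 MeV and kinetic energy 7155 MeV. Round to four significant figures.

0.9395c

γ = 1 + K/(mc²) = 1 + 7155/3727.4 = 2.9196.
β = √(1 − 1/γ²) = √(1 − 0.117315) = √0.882685 = 0.9395.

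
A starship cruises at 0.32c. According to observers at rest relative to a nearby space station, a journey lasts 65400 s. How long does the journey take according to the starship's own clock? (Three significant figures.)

62000 s

Lorentz factor: γ = (1 − 0.1024)^(−1/2) = 1.0555.
The moving clock records proper time: Δτ = Δt/γ = 65400/1.0555 = 62000 s.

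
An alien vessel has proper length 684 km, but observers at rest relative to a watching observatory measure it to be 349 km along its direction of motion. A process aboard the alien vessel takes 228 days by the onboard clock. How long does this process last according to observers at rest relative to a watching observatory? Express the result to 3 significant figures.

447 days

Length contraction gives γ = L₀/L = 684/349 = 1.95989.
Δt = γΔτ = 1.95989 × 228 = 447 days.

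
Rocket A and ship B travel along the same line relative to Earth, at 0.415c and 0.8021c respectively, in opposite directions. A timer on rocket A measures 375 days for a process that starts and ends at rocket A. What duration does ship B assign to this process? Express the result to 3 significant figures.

Transform rocket A's velocity into ship B's frame: (0.415 + 0.8021)/(1 + 0.415·0.8021) = 1.2171/1.3328715, so the relative speed is 0.91314c.
γ for this relative speed: γ = 1/√(1 − 0.833825) = 2.4531.
The clock on rocket A records proper time, so ship B measures Δt = γΔτ = 2.4531 × 375 = 920 days.

920 days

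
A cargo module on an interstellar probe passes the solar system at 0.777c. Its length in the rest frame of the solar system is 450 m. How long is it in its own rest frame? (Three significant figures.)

γ = 1/√(1 − β²) = 1/√(1 − 0.603729) = 1/√0.396271 = 1/0.629501 = 1.5886.
Proper length: L₀ = γ·L = 1.5886 × 450 = 715 m.

715 m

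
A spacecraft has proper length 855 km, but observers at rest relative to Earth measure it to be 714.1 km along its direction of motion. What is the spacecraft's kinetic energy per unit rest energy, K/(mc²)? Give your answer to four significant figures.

0.1973

γ = L₀/L = 855/714.1 = 1.19731.
K/(mc²) = γ − 1 = 1.19731 − 1 = 0.1973.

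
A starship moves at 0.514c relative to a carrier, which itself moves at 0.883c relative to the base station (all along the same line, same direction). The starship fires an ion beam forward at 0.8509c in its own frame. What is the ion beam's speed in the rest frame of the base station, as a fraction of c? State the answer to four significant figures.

Compose velocities in two stages. Stage 1 (into S'): u₁ = (0.8509+0.514)/(1+0.8509×0.514) = 0.94959.
Stage 2 (into S): u = (0.94959+0.883)/(1+0.94959×0.883) = 0.99679, so the speed is 0.9968c.

0.9968c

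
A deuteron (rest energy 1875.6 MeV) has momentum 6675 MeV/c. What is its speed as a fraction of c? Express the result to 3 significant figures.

βγ = pc/(mc²) = 6675/1875.6 = 3.5589.
Since γ² = 1 + (βγ)² = 13.6658, γ = √13.6658 = 3.69673, and β = (βγ)/γ = 3.5589/3.69673 = 0.963.

0.963c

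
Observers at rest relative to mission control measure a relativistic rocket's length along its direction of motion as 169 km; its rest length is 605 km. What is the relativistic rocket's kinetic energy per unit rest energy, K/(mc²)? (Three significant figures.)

From L = L₀/γ: γ = 605/169 = 3.57988.
K/(mc²) = γ − 1 = 3.57988 − 1 = 2.58.

2.58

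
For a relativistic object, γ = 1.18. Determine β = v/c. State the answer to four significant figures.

β = √(1 − 1/γ²) = √(1 − 1/1.3924) = √0.281816 = 0.5309.

0.5309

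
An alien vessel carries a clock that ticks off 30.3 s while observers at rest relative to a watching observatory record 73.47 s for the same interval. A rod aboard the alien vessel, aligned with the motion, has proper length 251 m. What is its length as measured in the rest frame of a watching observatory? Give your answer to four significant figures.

From Δt = γΔτ: γ = 73.47/30.3 = 2.42475.
The rod contracts by the same γ: 251 m / 2.42475 = 103.5 m.

103.5 m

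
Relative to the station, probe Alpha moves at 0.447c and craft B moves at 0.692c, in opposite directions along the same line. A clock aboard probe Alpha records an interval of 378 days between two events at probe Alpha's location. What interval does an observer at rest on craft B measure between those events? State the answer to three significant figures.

766 days

Speed of probe Alpha in craft B's frame: u = (v_A + v_B)/(1 + v_A v_B/c²) = (0.447 + 0.692)/(1 + 0.447×0.692) = 1.139/1.309324 = 0.86991; |u| = 0.86991c.
At |u| = 0.86991c, γ = (1 − 0.756743)^(−1/2) = 2.0275.
Probe Alpha's interval is proper; time dilation gives Δt_B = γΔτ = 2.0275 × 378 days = 766 days.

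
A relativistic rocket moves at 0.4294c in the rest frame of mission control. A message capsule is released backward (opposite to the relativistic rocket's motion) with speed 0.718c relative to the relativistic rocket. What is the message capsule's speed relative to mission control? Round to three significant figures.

Relativistic velocity addition: u = (u' + v)/(1 + u'v/c²), with u' = −0.718c and v = 0.4294c.
Numerator: −0.718 + 0.4294 = −0.2886. Denominator: 1 + (−0.718)(0.4294) = 0.6916908.
u = −0.2886/0.6916908 = −0.41724, so the speed is 0.417c.

0.417c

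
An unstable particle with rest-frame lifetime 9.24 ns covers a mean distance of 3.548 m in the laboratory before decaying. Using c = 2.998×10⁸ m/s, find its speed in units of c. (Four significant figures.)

Let x = d/(cτ) = 3.548 m / (2.998×10⁸ m/s × 9.240×10^-9 s) = 1.2808. Since d = βγcτ, x = βγ = β/√(1−β²).
Solving: β² = x²/(1+x²) = 1.64045/2.64045 = 0.621277, so β = 0.7882.

0.7882c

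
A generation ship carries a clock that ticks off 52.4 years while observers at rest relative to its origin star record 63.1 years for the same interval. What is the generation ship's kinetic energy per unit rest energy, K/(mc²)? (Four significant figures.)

0.2042

γ = Δt/Δτ = 63.1/52.4 = 1.2042.
K/(mc²) = γ − 1 = 1.2042 − 1 = 0.2042.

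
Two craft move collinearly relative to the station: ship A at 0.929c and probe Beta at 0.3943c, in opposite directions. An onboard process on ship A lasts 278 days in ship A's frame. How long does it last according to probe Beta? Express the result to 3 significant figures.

The velocity of ship A relative to probe Beta is (0.929 + 0.3943)c / (1 + 0.929×0.3943) = 0.96852c; relative speed 0.96852c.
At |u| = 0.96852c, γ = (1 − 0.938031)^(−1/2) = 4.0171.
The clock on ship A records proper time, so probe Beta measures Δt = γΔτ = 4.0171 × 278 = 1120 days.

1120 days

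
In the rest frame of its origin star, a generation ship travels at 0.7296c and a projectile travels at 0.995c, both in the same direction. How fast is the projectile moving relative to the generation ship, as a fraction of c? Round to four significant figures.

0.9684c

Transform to the generation ship's frame: u' = (u − v)/(1 − uv/c²).
u' = (0.995 − 0.7296)/(1 − 0.995×0.7296) = 0.2654/0.274048 = 0.96844.
Speed in the generation ship's frame: 0.9684c (in the same direction).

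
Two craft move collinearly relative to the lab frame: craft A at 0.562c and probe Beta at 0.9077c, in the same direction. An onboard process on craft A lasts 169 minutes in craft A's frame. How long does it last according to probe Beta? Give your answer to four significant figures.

238.5 minutes

Transform craft A's velocity into probe Beta's frame: (0.562 − 0.9077)/(1 − 0.562·0.9077) = −0.3457/0.4898726, so the relative speed is 0.70569c.
γ for this relative speed: γ = 1/√(1 − 0.497998) = 1.4114.
The clock on craft A records proper time, so probe Beta measures Δt = γΔτ = 1.4114 × 169 = 238.5 minutes.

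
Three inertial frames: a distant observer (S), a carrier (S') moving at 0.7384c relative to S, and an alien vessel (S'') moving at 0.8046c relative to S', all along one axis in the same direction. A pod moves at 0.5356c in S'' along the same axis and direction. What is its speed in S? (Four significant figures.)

0.9902c

Compose velocities in two stages. Stage 1 (into S'): u₁ = (0.5356+0.8046)/(1+0.5356×0.8046) = 0.93658.
Stage 2 (into S): u = (0.93658+0.7384)/(1+0.93658×0.7384) = 0.99019, so the speed is 0.9902c.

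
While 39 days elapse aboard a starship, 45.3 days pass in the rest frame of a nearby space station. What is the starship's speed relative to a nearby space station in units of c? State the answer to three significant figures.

0.509c

γ = Δt/Δτ = 45.3/39 = 1.1615.
β = √(1 − 1/γ²) = √(1 − 0.741245) = √0.258755 = 0.509.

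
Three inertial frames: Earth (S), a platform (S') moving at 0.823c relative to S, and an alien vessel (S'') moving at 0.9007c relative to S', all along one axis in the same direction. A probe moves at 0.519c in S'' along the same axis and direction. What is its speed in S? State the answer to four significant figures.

Compose velocities in two stages. Stage 1 (into S'): u₁ = (0.519+0.9007)/(1+0.519×0.9007) = 0.96745.
Stage 2 (into S): u = (0.96745+0.823)/(1+0.96745×0.823) = 0.99679, so the speed is 0.9968c.

0.9968c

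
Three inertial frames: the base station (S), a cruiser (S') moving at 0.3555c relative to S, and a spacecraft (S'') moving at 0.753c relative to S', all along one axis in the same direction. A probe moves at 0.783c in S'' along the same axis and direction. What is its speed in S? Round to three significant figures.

0.984c

First combine the probe and spacecraft (S''→S'): u₁ = (0.783 + 0.753)/(1 + 0.783×0.753) = 1.536/1.589599 = 0.96628.
Then combine with the cruiser (S'→S): u = (0.96628 + 0.3555)/(1 + 0.96628×0.3555) = 1.32178/1.34351254 = 0.98382.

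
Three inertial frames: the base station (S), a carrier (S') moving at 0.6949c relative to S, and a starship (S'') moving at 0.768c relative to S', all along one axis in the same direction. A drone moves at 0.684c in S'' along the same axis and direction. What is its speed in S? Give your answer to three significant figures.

First combine the drone and starship (S''→S'): u₁ = (0.684 + 0.768)/(1 + 0.684×0.768) = 1.452/1.525312 = 0.95194.
Then combine with the carrier (S'→S): u = (0.95194 + 0.6949)/(1 + 0.95194×0.6949) = 1.64684/1.661503106 = 0.99117.

0.991c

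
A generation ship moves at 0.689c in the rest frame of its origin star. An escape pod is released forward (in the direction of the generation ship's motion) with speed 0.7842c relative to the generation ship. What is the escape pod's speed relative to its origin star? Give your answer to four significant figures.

In units of c, u = (u' + v)/(1 + u'v) with u' = 0.7842 and v = 0.689.
Numerator: 0.7842 + 0.689 = 1.4732. Denominator: 1 + (0.7842)(0.689) = 1.5403138.
u = 1.4732/1.5403138 = 0.95643, so the speed is 0.9564c.

0.9564c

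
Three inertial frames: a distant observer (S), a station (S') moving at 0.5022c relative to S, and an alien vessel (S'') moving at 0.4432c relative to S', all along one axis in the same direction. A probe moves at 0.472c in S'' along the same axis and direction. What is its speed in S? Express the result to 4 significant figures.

Compose velocities in two stages. Stage 1 (into S'): u₁ = (0.472+0.4432)/(1+0.472×0.4432) = 0.75687.
Stage 2 (into S): u = (0.75687+0.5022)/(1+0.75687×0.5022) = 0.9123, so the speed is 0.9123c.

0.9123c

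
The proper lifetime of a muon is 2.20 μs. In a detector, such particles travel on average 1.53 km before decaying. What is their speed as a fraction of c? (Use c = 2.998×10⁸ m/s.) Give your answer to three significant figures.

Lab distance = (lab lifetime)·v = γτ·βc, so βγ = d/(cτ) = 1530/(2.998×10⁸ × 2.200×10^-6) = 2.3197.
With βγ = 2.3197: γ² = 1 + (βγ)² = 6.38101, and β = (βγ)/γ = 2.3197/2.52607 = 0.918.

0.918c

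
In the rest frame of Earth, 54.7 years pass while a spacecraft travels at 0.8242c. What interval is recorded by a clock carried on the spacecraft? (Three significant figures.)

31.0 years

With β = 0.8242, γ = 1/√(1 − 0.8242²) = 1/√0.32069436 = 1.7659.
The spacecraft's clock runs slow as seen from Earth, so Δτ = Δt/γ = 54.7/1.7659 = 31.0 years.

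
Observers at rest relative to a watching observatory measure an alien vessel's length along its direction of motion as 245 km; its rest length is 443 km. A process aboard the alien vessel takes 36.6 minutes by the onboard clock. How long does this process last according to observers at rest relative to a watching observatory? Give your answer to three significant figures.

66.2 minutes

Length contraction gives γ = L₀/L = 443/245 = 1.80816.
The same γ dilates the second interval: 1.80816 × 36.6 minutes = 66.2 minutes.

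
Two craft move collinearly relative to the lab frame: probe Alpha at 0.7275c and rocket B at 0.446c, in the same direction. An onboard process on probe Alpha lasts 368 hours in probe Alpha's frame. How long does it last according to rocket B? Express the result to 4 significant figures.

404.8 hours

Transform probe Alpha's velocity into rocket B's frame: (0.7275 − 0.446)/(1 − 0.7275·0.446) = 0.2815/0.675535, so the relative speed is 0.41671c.
At |u| = 0.41671c, γ = (1 − 0.173647)^(−1/2) = 1.1001.
The clock on probe Alpha records proper time, so rocket B measures Δt = γΔτ = 1.1001 × 368 = 404.8 hours.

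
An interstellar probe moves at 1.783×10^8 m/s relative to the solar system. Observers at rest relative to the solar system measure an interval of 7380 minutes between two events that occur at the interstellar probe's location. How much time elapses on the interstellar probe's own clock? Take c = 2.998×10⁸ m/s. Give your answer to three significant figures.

β = v/c = (1.783×10^8 m/s)/(2.998×10⁸ m/s) = 0.59473.
With β = 0.59473, γ = 1/√(1 − 0.59473²) = 1/√0.6462962271 = 1.2439.
The interstellar probe's clock runs slow as seen from the solar system, so Δτ = Δt/γ = 7380/1.2439 = 5930 minutes.

5930 minutes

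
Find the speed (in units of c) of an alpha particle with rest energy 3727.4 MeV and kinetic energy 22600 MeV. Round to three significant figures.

0.990c

γ = 1 + K/(mc²) = 1 + 22600/3727.4 = 7.0632.
β = √(1 − 1/γ²) = √(1 − 0.0200446) = √0.9799554 = 0.990.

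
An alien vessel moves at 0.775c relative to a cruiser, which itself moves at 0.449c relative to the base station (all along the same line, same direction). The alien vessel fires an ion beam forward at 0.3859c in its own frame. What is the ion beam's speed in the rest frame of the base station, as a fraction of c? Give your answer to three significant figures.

0.958c

Compose velocities in two stages. Stage 1 (into S'): u₁ = (0.3859+0.775)/(1+0.3859×0.775) = 0.89364.
Stage 2 (into S): u = (0.89364+0.449)/(1+0.89364×0.449) = 0.95818, so the speed is 0.958c.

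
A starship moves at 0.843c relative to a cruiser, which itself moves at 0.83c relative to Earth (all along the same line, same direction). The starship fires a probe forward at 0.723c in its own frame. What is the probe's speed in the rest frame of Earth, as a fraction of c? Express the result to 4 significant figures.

First combine the probe and starship (S''→S'): u₁ = (0.723 + 0.843)/(1 + 0.723×0.843) = 1.566/1.609489 = 0.97298.
Then combine with the cruiser (S'→S): u = (0.97298 + 0.83)/(1 + 0.97298×0.83) = 1.80298/1.8075734 = 0.99746.

0.9975c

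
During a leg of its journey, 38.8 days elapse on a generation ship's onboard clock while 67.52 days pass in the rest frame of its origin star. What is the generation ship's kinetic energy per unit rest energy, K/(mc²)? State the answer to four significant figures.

0.7402

The time-dilation ratio gives γ = 67.52/38.8 = 1.74021.
Since K = (γ−1)mc², K/(mc²) = 1.74021 − 1 = 0.7402.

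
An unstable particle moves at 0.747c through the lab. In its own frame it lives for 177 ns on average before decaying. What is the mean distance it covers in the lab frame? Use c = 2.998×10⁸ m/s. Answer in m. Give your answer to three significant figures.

Lorentz factor: γ = (1 − 0.558009)^(−1/2) = 1.5042.
Lab-frame lifetime: Δt = γτ = 1.5042 × 177 ns = 266.24 ns.
Distance: d = vΔt = 0.747 × 2.998×10⁸ m/s × 2.6624×10^-7 s = 59.6 m.

59.6 m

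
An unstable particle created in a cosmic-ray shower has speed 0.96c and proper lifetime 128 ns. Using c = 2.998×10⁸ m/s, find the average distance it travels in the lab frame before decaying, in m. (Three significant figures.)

γ = 1/√(1 − β²) = 1/√(1 − 0.9216) = 1/√0.0784 = 1/0.28 = 3.5714.
Lab-frame lifetime: Δt = γτ = 3.5714 × 128 ns = 457.14 ns.
Distance: d = vΔt = 0.96 × 2.998×10⁸ m/s × 4.5714×10^-7 s = 132 m.

132 m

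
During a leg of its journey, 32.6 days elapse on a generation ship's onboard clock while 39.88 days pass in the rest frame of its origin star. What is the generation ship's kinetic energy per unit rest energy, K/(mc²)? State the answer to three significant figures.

γ = Δt/Δτ = 39.88/32.6 = 1.22331.
K/(mc²) = γ − 1 = 1.22331 − 1 = 0.223.

0.223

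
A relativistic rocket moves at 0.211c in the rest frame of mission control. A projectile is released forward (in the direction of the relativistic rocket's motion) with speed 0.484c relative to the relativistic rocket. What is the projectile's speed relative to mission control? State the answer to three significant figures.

In units of c, u = (u' + v)/(1 + u'v) with u' = 0.484 and v = 0.211.
Numerator: 0.484 + 0.211 = 0.695. Denominator: 1 + (0.484)(0.211) = 1.102124.
u = 0.695/1.102124 = 0.6306, so the speed is 0.631c.

0.631c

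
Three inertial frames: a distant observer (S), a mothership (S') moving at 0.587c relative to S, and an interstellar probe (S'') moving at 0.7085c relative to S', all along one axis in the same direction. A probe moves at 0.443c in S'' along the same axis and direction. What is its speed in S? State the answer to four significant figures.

Apply u = (u'+v)/(1+u'v) twice. Probe in the mothership frame: (0.443+0.7085)/(1+0.443·0.7085) = 1.1515/1.3138655 = 0.87642c.
That velocity, transformed to the rest frame of a distant observer: (0.87642+0.587)/(1+0.87642·0.587) = 1.46342/1.51445854 = 0.9663c.

0.9663c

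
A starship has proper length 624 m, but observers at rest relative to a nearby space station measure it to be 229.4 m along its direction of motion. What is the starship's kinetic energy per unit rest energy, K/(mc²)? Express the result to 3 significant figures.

Length contraction gives γ = L₀/L = 624/229.4 = 2.72014.
K/(mc²) = γ − 1 = 2.72014 − 1 = 1.72.

1.72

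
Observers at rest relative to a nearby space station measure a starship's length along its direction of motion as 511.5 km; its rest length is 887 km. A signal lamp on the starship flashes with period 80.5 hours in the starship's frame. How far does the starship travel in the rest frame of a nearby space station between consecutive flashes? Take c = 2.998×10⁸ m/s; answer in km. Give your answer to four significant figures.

From L = L₀/γ: γ = 887/511.5 = 1.73412.
β = √(1 − 1/γ²) = 0.81698. Lab-frame period = γτ = 1.73412×80.5 hours = 139.6 hours. Distance = βc × γτ = 0.81698 × 2.998×10⁸ m/s × 502560 s = 1.2309×10^14 m = 1.231×10^11 km.

1.231×10^11 km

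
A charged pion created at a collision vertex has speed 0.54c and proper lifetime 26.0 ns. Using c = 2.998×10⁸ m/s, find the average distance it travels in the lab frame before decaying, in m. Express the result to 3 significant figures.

Lorentz factor: γ = (1 − 0.2916)^(−1/2) = 1.1881.
Lab-frame lifetime: Δt = γτ = 1.1881 × 26.0 ns = 30.891 ns.
Distance: d = vΔt = 0.54 × 2.998×10⁸ m/s × 3.0891×10^-8 s = 5.00 m.

5.00 m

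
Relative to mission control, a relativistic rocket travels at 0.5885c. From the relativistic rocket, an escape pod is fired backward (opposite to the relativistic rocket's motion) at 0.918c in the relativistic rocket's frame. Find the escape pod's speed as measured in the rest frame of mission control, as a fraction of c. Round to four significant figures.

Relativistic velocity addition: u = (u' + v)/(1 + u'v/c²), with u' = −0.918c and v = 0.5885c.
Numerator: −0.918 + 0.5885 = −0.3295. Denominator: 1 + (−0.918)(0.5885) = 0.459757.
u = −0.3295/0.459757 = −0.71668, so the speed is 0.7167c.

0.7167c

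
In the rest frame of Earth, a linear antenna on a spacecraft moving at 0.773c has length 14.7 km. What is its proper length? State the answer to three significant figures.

With β = 0.773, γ = 1/√(1 − 0.773²) = 1/√0.402471 = 1.5763.
Proper length: L₀ = γ·L = 1.5763 × 14.7 = 23.2 km.

23.2 km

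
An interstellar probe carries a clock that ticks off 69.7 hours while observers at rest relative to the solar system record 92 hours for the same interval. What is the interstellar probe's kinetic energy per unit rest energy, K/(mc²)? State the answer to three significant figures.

γ = Δt/Δτ = 92/69.7 = 1.31994.
K/(mc²) = γ − 1 = 1.31994 − 1 = 0.320.

0.320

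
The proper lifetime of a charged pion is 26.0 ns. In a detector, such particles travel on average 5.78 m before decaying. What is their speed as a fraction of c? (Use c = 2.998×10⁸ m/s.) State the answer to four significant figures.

0.5956c

Lab distance = (lab lifetime)·v = γτ·βc, so βγ = d/(cτ) = 5.780/(2.998×10⁸ × 2.600×10^-8) = 0.74152.
With βγ = 0.74152: γ² = 1 + (βγ)² = 1.549852, and β = (βγ)/γ = 0.74152/1.24493 = 0.5956.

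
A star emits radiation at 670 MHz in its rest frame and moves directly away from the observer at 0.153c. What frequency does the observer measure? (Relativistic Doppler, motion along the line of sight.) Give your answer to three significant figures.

Relativistic Doppler (source moving away): f_obs = f_src · √((1−β)/(1+β)).
With β = 0.153: factor = √(0.847/1.153) = 0.85709.
f_obs = 670 × 0.85709 = 574 MHz.

574 MHz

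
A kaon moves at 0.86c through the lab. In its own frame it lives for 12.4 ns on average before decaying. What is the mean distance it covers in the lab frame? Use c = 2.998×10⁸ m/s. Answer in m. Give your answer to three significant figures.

6.27 m

γ = 1/√(1 − β²) = 1/√(1 − 0.7396) = 1/√0.2604 = 1/0.510294 = 1.9597.
Lab-frame lifetime: Δt = γτ = 1.9597 × 12.4 ns = 24.3 ns.
Distance: d = vΔt = 0.86 × 2.998×10⁸ m/s × 2.4300×10^-8 s = 6.27 m.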